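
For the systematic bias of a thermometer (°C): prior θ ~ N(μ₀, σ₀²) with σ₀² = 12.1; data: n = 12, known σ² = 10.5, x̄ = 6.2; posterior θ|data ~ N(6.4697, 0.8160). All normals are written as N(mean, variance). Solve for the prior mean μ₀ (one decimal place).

With known observation variance, the Normal–Normal posterior has precision τ_n = τ₀ + n/σ² and mean μ_n = (τ₀μ₀ + (n/σ²)x̄)/τ_n.
Here τ₀ = 1/12.1 = 0.082645 and τ_data = 12/10.5 = 1.142857, so τ_n = 1.225502.
Rearranging for μ₀: μ₀ = (μ_n·τ_n − τ_data·x̄)/τ₀ = (6.4697·1.225502 − 1.142857·6.2) / 0.082645 = 0.842917/0.082645 ≈ 10.2.

μ₀ = 10.2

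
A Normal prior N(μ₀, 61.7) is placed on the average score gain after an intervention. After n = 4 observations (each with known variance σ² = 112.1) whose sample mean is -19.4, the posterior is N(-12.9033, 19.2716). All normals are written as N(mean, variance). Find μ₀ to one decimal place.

μ₀ = 1.4

The posterior mean is a precision-weighted average: μ_n = (τ₀μ₀ + τ_data·x̄)/(τ₀+τ_data), with τ₀=1/σ₀² and τ_data=n/σ².
Here τ₀ = 1/61.7 = 0.016207 and τ_data = 4/112.1 = 0.035682, so τ_n = 0.051889.
Rearranging for μ₀: μ₀ = (μ_n·τ_n − τ_data·x̄)/τ₀ = (-12.9033·0.051889 − 0.035682·-19.4) / 0.016207 = 0.022691/0.016207 ≈ 1.4.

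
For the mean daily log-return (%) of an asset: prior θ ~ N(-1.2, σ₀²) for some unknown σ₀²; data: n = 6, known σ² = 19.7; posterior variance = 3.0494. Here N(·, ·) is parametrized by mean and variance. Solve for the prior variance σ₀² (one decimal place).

σ₀² = 42.8

For the Normal–Normal model with known σ², precisions add: τ_n = τ₀ + n/σ².
So 1/σ₀² = 1/3.0494 − 6/19.7 = 0.327933 − 0.304569 = 0.023364.
Hence σ₀² = 1/0.023364 ≈ 42.8.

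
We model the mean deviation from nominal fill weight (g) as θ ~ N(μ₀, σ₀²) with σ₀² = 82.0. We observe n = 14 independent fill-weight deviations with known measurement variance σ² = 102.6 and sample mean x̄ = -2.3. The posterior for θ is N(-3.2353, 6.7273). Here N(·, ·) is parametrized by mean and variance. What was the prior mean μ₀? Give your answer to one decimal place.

With known observation variance, the Normal–Normal posterior has precision τ_n = τ₀ + n/σ² and mean μ_n = (τ₀μ₀ + (n/σ²)x̄)/τ_n.
Here τ₀ = 1/82.0 = 0.012195 and τ_data = 14/102.6 = 0.136452, so τ_n = 0.148647.
Rearranging for μ₀: μ₀ = (μ_n·τ_n − τ_data·x̄)/τ₀ = (-3.2353·0.148647 − 0.136452·-2.3) / 0.012195 = -0.167078/0.012195 ≈ -13.7.

μ₀ = -13.7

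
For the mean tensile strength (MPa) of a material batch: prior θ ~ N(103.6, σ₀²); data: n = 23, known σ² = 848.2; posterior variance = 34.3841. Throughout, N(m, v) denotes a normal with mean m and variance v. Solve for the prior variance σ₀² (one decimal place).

σ₀² = 508.4

For the Normal–Normal model with known σ², precisions add: τ_n = τ₀ + n/σ².
So 1/σ₀² = 1/34.3841 − 23/848.2 = 0.029083 − 0.027116 = 0.001967.
Hence σ₀² = 1/0.001967 ≈ 508.4.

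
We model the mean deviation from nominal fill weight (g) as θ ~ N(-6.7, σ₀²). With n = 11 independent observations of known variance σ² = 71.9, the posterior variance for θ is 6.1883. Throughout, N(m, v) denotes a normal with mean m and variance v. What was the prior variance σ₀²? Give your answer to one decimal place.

For the Normal–Normal model with known σ², precisions add: τ_n = τ₀ + n/σ².
So 1/σ₀² = 1/6.1883 − 11/71.9 = 0.161595 − 0.152990 = 0.008605.
Hence σ₀² = 1/0.008605 ≈ 116.2.

σ₀² = 116.2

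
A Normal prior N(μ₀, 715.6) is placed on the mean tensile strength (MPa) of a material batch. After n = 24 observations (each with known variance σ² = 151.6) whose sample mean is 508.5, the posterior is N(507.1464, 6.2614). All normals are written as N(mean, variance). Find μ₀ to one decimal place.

The posterior mean is a precision-weighted average: μ_n = (τ₀μ₀ + τ_data·x̄)/(τ₀+τ_data), with τ₀=1/σ₀² and τ_data=n/σ².
Here τ₀ = 1/715.6 = 0.001397 and τ_data = 24/151.6 = 0.158311, so τ_n = 0.159708.
Rearranging for μ₀: μ₀ = (μ_n·τ_n − τ_data·x̄)/τ₀ = (507.1464·0.159708 − 0.158311·508.5) / 0.001397 = 0.494194/0.001397 ≈ 353.8.

μ₀ = 353.8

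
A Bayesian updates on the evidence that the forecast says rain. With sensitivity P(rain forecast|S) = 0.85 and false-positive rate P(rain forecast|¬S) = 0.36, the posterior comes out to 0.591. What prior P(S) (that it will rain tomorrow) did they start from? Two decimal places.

Bayes' rule in odds form gives O(S|E) = O(S)·[P(E|S)/P(E|¬S)], hence O(S) = O(S|E)/LR.
Posterior odds = 0.591/(1−0.591) = 1.4450. LR = 0.85/0.36 = 2.3611.
Prior odds = 1.4450/2.3611 = 0.6120, so P(S) = 0.6120/(1+0.6120) ≈ 0.38.

P(S) = 0.38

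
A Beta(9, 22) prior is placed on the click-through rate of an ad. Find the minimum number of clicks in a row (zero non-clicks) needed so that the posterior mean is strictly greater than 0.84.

After k clicks and 0 non-clicks the posterior is Beta(9+k, 22), with mean (9+k)/(9+22+k).
Set (9+k)/(31+k) > 0.84 and solve: k > (0.84·31 − 9)/(1 − 0.84) = 106.500.
The smallest integer exceeding 106.500 is 107.

k = 107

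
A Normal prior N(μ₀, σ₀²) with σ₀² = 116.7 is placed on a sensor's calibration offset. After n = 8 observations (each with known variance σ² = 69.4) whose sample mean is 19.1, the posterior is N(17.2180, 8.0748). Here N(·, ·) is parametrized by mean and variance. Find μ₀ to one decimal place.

μ₀ = -8.1

With known observation variance, the Normal–Normal posterior has precision τ_n = τ₀ + n/σ² and mean μ_n = (τ₀μ₀ + (n/σ²)x̄)/τ_n.
Here τ₀ = 1/116.7 = 0.008569 and τ_data = 8/69.4 = 0.115274, so τ_n = 0.123843.
Rearranging for μ₀: μ₀ = (μ_n·τ_n − τ_data·x̄)/τ₀ = (17.2180·0.123843 − 0.115274·19.1) / 0.008569 = -0.069405/0.008569 ≈ -8.1.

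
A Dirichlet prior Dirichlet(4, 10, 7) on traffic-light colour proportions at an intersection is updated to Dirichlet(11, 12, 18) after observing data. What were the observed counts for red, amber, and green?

For a Dirichlet(α) prior with multinomial counts c, the posterior is Dirichlet(α + c) componentwise.
Counts are posterior − prior componentwise: 11−4=7, 12−10=2, 18−7=11.

counts (7, 2, 11)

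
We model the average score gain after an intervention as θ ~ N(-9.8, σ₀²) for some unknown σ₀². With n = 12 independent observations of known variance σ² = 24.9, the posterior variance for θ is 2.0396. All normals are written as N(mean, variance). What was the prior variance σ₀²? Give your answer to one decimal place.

σ₀² = 119.6

Posterior precision equals prior precision plus data precision: 1/σ_n² = 1/σ₀² + n/σ².
So 1/σ₀² = 1/2.0396 − 12/24.9 = 0.490292 − 0.481928 = 0.008364.
Hence σ₀² = 1/0.008364 ≈ 119.6.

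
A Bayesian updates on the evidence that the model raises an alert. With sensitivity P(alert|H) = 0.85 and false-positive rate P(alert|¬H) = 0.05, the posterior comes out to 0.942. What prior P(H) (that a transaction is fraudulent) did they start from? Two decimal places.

Bayes' rule in odds form gives O(H|E) = O(H)·[P(E|H)/P(E|¬H)], hence O(H) = O(H|E)/LR.
Posterior odds = 0.942/(1−0.942) = 16.2414. LR = 0.85/0.05 = 17.0000.
Prior odds = 16.2414/17.0000 = 0.9554, so P(H) = 0.9554/(1+0.9554) ≈ 0.49.

P(H) = 0.49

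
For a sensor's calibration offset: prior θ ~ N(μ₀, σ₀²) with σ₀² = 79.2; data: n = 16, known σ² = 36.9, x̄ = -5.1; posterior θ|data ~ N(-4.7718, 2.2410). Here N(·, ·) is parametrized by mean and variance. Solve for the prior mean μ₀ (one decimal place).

μ₀ = 6.5

The posterior mean is a precision-weighted average: μ_n = (τ₀μ₀ + τ_data·x̄)/(τ₀+τ_data), with τ₀=1/σ₀² and τ_data=n/σ².
Here τ₀ = 1/79.2 = 0.012626 and τ_data = 16/36.9 = 0.433604, so τ_n = 0.446230.
Rearranging for μ₀: μ₀ = (μ_n·τ_n − τ_data·x̄)/τ₀ = (-4.7718·0.446230 − 0.433604·-5.1) / 0.012626 = 0.082060/0.012626 ≈ 6.5.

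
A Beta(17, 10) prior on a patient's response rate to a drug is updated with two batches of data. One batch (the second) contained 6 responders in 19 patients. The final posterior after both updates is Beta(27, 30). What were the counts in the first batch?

4 responders and 7 non-responders

Sequential conjugate updates are equivalent to a single update on the pooled data, so total successes = posterior α − prior α and total failures = posterior β − prior β.
Total across both batches: 27−17=10 responders, 30−10=20 non-responders.
Subtract the second batch: 10−6=4 responders and 20−13=7 non-responders.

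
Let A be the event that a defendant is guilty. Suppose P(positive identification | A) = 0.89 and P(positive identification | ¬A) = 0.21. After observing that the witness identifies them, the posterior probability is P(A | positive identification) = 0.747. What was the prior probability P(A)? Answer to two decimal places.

P(A) = 0.41

Bayes' rule in odds form gives O(A|E) = O(A)·[P(E|A)/P(E|¬A)], hence O(A) = O(A|E)/LR.
Posterior odds = 0.747/(1−0.747) = 2.9526. LR = 0.89/0.21 = 4.2381.
Prior odds = 2.9526/4.2381 = 0.6967, so P(A) = 0.6967/(1+0.6967) ≈ 0.41.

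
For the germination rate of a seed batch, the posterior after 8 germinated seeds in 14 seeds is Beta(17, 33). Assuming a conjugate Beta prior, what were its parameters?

Under Beta–binomial conjugacy the posterior parameters are (a+s, b+f).
Subtract the data counts: 17−8=9, 33−6=27.

Beta(9, 27)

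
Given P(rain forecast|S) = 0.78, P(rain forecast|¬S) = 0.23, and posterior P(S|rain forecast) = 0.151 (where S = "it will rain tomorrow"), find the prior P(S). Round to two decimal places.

P(S) = 0.05

In odds form, posterior odds = prior odds × likelihood ratio, so prior odds = posterior odds ÷ LR.
Posterior odds = 0.151/(1−0.151) = 0.1779. LR = 0.78/0.23 = 3.3913.
Prior odds = 0.1779/3.3913 = 0.0525, so P(S) = 0.0525/(1+0.0525) ≈ 0.05.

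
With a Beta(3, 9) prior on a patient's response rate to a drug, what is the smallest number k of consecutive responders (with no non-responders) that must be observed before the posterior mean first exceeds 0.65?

After k responders and 0 non-responders the posterior is Beta(3+k, 9), with mean (3+k)/(3+9+k).
Set (3+k)/(12+k) > 0.65 and solve: k > (0.65·12 − 3)/(1 − 0.65) = 13.714.
The smallest integer exceeding 13.714 is 14, and checking k=14: (17)/(26) = 0.6538 > 0.65.

k = 14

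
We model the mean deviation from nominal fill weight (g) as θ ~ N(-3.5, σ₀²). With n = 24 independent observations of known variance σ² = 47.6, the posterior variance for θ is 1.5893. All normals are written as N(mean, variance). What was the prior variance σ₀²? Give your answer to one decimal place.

Posterior precision equals prior precision plus data precision: 1/σ_n² = 1/σ₀² + n/σ².
So 1/σ₀² = 1/1.5893 − 24/47.6 = 0.629208 − 0.504202 = 0.125006.
Hence σ₀² = 1/0.125006 ≈ 8.0.

σ₀² = 8.0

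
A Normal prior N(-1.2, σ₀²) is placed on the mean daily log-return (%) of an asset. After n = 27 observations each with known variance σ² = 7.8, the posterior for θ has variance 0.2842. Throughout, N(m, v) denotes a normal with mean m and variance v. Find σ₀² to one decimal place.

σ₀² = 17.5

For the Normal–Normal model with known σ², precisions add: τ_n = τ₀ + n/σ².
So 1/σ₀² = 1/0.2842 − 27/7.8 = 3.518649 − 3.461538 = 0.057111.
Hence σ₀² = 1/0.057111 ≈ 17.5.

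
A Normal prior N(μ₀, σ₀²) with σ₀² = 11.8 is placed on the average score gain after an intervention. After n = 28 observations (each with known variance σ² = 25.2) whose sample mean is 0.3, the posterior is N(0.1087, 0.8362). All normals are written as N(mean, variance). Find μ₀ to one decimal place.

With known observation variance, the Normal–Normal posterior has precision τ_n = τ₀ + n/σ² and mean μ_n = (τ₀μ₀ + (n/σ²)x̄)/τ_n.
Here τ₀ = 1/11.8 = 0.084746 and τ_data = 28/25.2 = 1.111111, so τ_n = 1.195857.
Rearranging for μ₀: μ₀ = (μ_n·τ_n − τ_data·x̄)/τ₀ = (0.1087·1.195857 − 1.111111·0.3) / 0.084746 = -0.203344/0.084746 ≈ -2.4.

μ₀ = -2.4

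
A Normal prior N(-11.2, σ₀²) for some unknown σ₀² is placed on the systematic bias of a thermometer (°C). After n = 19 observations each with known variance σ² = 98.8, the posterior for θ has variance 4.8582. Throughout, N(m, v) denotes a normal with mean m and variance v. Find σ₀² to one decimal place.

Posterior precision equals prior precision plus data precision: 1/σ_n² = 1/σ₀² + n/σ².
So 1/σ₀² = 1/4.8582 − 19/98.8 = 0.205838 − 0.192308 = 0.013530.
Hence σ₀² = 1/0.013530 ≈ 73.9.

σ₀² = 73.9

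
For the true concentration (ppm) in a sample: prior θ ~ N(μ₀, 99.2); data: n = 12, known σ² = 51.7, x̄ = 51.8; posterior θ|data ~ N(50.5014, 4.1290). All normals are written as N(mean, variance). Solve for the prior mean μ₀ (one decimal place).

μ₀ = 20.6

The posterior mean is a precision-weighted average: μ_n = (τ₀μ₀ + τ_data·x̄)/(τ₀+τ_data), with τ₀=1/σ₀² and τ_data=n/σ².
Here τ₀ = 1/99.2 = 0.010081 and τ_data = 12/51.7 = 0.232108, so τ_n = 0.242189.
Rearranging for μ₀: μ₀ = (μ_n·τ_n − τ_data·x̄)/τ₀ = (50.5014·0.242189 − 0.232108·51.8) / 0.010081 = 0.207689/0.010081 ≈ 20.6.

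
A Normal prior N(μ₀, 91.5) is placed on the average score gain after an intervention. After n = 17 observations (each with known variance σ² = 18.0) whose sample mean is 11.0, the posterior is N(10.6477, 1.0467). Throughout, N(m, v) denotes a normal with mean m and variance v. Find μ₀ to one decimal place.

With known observation variance, the Normal–Normal posterior has precision τ_n = τ₀ + n/σ² and mean μ_n = (τ₀μ₀ + (n/σ²)x̄)/τ_n.
Here τ₀ = 1/91.5 = 0.010929 and τ_data = 17/18.0 = 0.944444, so τ_n = 0.955373.
Rearranging for μ₀: μ₀ = (μ_n·τ_n − τ_data·x̄)/τ₀ = (10.6477·0.955373 − 0.944444·11.0) / 0.010929 = -0.216359/0.010929 ≈ -19.8.

μ₀ = -19.8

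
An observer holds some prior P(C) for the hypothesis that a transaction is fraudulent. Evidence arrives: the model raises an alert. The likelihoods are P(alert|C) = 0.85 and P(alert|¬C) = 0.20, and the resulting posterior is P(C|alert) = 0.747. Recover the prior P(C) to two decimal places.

P(C) = 0.41

Bayes' rule in odds form gives O(C|E) = O(C)·[P(E|C)/P(E|¬C)], hence O(C) = O(C|E)/LR.
Posterior odds = 0.747/(1−0.747) = 2.9526. LR = 0.85/0.20 = 4.2500.
Prior odds = 2.9526/4.2500 = 0.6947, so P(C) = 0.6947/(1+0.6947) ≈ 0.41.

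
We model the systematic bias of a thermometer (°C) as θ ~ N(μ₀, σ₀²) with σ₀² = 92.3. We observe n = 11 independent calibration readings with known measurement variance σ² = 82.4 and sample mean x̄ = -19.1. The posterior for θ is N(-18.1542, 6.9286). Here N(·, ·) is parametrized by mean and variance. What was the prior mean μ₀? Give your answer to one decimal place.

With known observation variance, the Normal–Normal posterior has precision τ_n = τ₀ + n/σ² and mean μ_n = (τ₀μ₀ + (n/σ²)x̄)/τ_n.
Here τ₀ = 1/92.3 = 0.010834 and τ_data = 11/82.4 = 0.133495, so τ_n = 0.144329.
Rearranging for μ₀: μ₀ = (μ_n·τ_n − τ_data·x̄)/τ₀ = (-18.1542·0.144329 − 0.133495·-19.1) / 0.010834 = -0.070423/0.010834 ≈ -6.5.

μ₀ = -6.5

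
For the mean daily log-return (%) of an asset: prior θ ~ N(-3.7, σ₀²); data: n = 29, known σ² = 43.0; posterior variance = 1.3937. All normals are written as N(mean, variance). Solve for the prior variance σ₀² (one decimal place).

σ₀² = 23.2

For the Normal–Normal model with known σ², precisions add: τ_n = τ₀ + n/σ².
So 1/σ₀² = 1/1.3937 − 29/43.0 = 0.717515 − 0.674419 = 0.043096.
Hence σ₀² = 1/0.043096 ≈ 23.2.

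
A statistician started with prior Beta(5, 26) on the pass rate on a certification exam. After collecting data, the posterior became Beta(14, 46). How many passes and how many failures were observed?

Under Beta–binomial conjugacy the posterior parameters are (a+s, b+f).
Match parameters: s=14−5=9, f=46−26=20.

9 passes and 20 failures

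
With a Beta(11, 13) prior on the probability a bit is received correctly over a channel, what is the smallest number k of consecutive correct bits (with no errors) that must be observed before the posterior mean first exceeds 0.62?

After k correct bits and 0 errors the posterior is Beta(11+k, 13), with mean (11+k)/(11+13+k).
Set (11+k)/(24+k) > 0.62 and solve: k > (0.62·24 − 11)/(1 − 0.62) = 10.211.
The smallest integer exceeding 10.211 is 11, and checking k=11: (22)/(35) = 0.6286 > 0.62.

k = 11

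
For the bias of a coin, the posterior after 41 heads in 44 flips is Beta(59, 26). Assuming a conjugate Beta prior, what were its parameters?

Beta(18, 23)

Beta is conjugate to the binomial likelihood: posterior = Beta(a+s, b+f).
So a = 59 − 41 = 18 and b = 26 − 3 = 23.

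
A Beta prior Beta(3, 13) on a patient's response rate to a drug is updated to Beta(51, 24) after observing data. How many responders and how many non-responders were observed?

Under Beta–binomial conjugacy the posterior parameters are (a+s, b+f).
Match parameters: s=51−3=48, f=24−13=11.

48 responders and 11 non-responders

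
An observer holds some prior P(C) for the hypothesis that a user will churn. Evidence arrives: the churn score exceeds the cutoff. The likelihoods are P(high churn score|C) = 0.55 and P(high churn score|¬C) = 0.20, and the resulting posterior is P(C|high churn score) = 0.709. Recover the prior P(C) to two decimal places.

P(C) = 0.47

Bayes' rule in odds form gives O(C|E) = O(C)·[P(E|C)/P(E|¬C)], hence O(C) = O(C|E)/LR.
Posterior odds = 0.709/(1−0.709) = 2.4364. LR = 0.55/0.20 = 2.7500.
Prior odds = 2.4364/2.7500 = 0.8860, so P(C) = 0.8860/(1+0.8860) ≈ 0.47.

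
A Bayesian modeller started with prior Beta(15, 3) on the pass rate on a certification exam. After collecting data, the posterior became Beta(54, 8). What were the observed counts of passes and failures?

39 passes and 5 failures

Beta is conjugate to the binomial likelihood: posterior = Beta(a+s, b+f).
Match parameters: s=54−15=39, f=8−3=5.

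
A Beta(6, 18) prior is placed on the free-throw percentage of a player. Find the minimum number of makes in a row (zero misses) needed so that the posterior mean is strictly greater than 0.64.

k = 27

After k makes and 0 misses the posterior is Beta(6+k, 18), with mean (6+k)/(6+18+k).
Set (6+k)/(24+k) > 0.64 and solve: k > (0.64·24 − 6)/(1 − 0.64) = 26.000.
The smallest integer exceeding 26.000 is 27.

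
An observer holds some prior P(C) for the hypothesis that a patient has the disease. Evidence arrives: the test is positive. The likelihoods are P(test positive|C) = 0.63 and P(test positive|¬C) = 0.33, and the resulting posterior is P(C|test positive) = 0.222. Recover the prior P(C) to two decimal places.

Bayes' rule in odds form gives O(C|E) = O(C)·[P(E|C)/P(E|¬C)], hence O(C) = O(C|E)/LR.
Posterior odds = 0.222/(1−0.222) = 0.2853. LR = 0.63/0.33 = 1.9091.
Prior odds = 0.2853/1.9091 = 0.1494, so P(C) = 0.1494/(1+0.1494) ≈ 0.13.

P(C) = 0.13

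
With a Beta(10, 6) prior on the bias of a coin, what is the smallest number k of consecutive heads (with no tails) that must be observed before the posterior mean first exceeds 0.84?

After k heads and 0 tails the posterior is Beta(10+k, 6), with mean (10+k)/(10+6+k).
Set (10+k)/(16+k) > 0.84 and solve: k > (0.84·16 − 10)/(1 − 0.84) = 21.500.
The smallest integer exceeding 21.500 is 22, and checking k=22: (32)/(38) = 0.8421 > 0.84.

k = 22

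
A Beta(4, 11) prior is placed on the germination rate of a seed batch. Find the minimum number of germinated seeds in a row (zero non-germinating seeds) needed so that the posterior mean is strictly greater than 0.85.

After k germinated seeds and 0 non-germinating seeds the posterior is Beta(4+k, 11), with mean (4+k)/(4+11+k).
Set (4+k)/(15+k) > 0.85 and solve: k > (0.85·15 − 4)/(1 − 0.85) = 58.333.
The smallest integer exceeding 58.333 is 59, and checking k=59: (63)/(74) = 0.8514 > 0.85.

k = 59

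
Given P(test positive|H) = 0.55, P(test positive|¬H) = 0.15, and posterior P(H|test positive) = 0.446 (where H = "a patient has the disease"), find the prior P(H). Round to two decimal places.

P(H) = 0.18

Bayes' rule in odds form gives O(H|E) = O(H)·[P(E|H)/P(E|¬H)], hence O(H) = O(H|E)/LR.
Posterior odds = 0.446/(1−0.446) = 0.8051. LR = 0.55/0.15 = 3.6667.
Prior odds = 0.8051/3.6667 = 0.2196, so P(H) = 0.2196/(1+0.2196) ≈ 0.18.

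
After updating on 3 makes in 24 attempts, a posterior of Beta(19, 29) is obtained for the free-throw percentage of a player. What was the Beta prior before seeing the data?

Beta is conjugate to the binomial likelihood: posterior = Beta(a+s, b+f).
Subtract the data counts: 19−3=16, 29−21=8.

Beta(16, 8)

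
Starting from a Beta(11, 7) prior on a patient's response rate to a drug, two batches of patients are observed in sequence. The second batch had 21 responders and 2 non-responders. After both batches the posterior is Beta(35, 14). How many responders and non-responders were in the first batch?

Sequential conjugate updates are equivalent to a single update on the pooled data, so total successes = posterior α − prior α and total failures = posterior β − prior β.
Total across both batches: 35−11=24 responders, 14−7=7 non-responders.
Subtract the second batch: 24−21=3 responders and 7−2=5 non-responders.

3 responders and 5 non-responders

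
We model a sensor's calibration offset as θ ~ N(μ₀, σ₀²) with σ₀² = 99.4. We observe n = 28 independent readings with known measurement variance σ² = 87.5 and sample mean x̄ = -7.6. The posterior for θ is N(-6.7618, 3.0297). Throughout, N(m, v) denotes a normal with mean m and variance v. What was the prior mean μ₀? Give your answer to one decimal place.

With known observation variance, the Normal–Normal posterior has precision τ_n = τ₀ + n/σ² and mean μ_n = (τ₀μ₀ + (n/σ²)x̄)/τ_n.
Here τ₀ = 1/99.4 = 0.010060 and τ_data = 28/87.5 = 0.320000, so τ_n = 0.330060.
Rearranging for μ₀: μ₀ = (μ_n·τ_n − τ_data·x̄)/τ₀ = (-6.7618·0.330060 − 0.320000·-7.6) / 0.010060 = 0.200200/0.010060 ≈ 19.9.

μ₀ = 19.9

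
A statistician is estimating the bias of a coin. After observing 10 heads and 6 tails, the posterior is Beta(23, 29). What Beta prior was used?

Beta is conjugate to the binomial likelihood: posterior = Beta(a+s, b+f).
Subtract the data counts: 23−10=13, 29−6=23.

Beta(13, 23)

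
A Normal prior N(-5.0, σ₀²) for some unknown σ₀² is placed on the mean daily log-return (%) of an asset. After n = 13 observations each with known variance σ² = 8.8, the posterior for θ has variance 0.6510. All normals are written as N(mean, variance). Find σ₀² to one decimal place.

Posterior precision equals prior precision plus data precision: 1/σ_n² = 1/σ₀² + n/σ².
So 1/σ₀² = 1/0.6510 − 13/8.8 = 1.536098 − 1.477273 = 0.058825.
Hence σ₀² = 1/0.058825 ≈ 17.0.

σ₀² = 17.0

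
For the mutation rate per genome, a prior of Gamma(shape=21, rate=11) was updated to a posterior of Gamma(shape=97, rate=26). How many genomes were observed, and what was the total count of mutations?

A Gamma(α, β) prior (rate parametrization) on a Poisson rate with n observations summing to S gives posterior Gamma(α+S, β+n).
Matching: Σxᵢ = 97 − 21 = 76 and n = 26 − 11 = 15.

n = 15 genomes with total 76 mutations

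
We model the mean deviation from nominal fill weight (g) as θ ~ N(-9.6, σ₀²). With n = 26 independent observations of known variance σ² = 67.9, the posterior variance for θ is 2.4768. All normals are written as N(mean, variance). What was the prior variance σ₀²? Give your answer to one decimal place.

σ₀² = 48.0

For the Normal–Normal model with known σ², precisions add: τ_n = τ₀ + n/σ².
So 1/σ₀² = 1/2.4768 − 26/67.9 = 0.403747 − 0.382916 = 0.020831.
Hence σ₀² = 1/0.020831 ≈ 48.0.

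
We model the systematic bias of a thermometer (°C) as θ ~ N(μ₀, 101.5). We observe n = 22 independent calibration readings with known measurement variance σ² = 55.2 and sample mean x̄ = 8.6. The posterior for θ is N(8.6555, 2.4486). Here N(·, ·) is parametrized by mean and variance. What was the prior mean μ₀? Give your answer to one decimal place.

The posterior mean is a precision-weighted average: μ_n = (τ₀μ₀ + τ_data·x̄)/(τ₀+τ_data), with τ₀=1/σ₀² and τ_data=n/σ².
Here τ₀ = 1/101.5 = 0.009852 and τ_data = 22/55.2 = 0.398551, so τ_n = 0.408403.
Rearranging for μ₀: μ₀ = (μ_n·τ_n − τ_data·x̄)/τ₀ = (8.6555·0.408403 − 0.398551·8.6) / 0.009852 = 0.107394/0.009852 ≈ 10.9.

μ₀ = 10.9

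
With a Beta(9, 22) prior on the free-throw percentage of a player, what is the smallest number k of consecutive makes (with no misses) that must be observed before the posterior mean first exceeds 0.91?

k = 214

After k makes and 0 misses the posterior is Beta(9+k, 22), with mean (9+k)/(9+22+k).
Set (9+k)/(31+k) > 0.91 and solve: k > (0.91·31 − 9)/(1 − 0.91) = 213.444.
The smallest integer exceeding 213.444 is 214.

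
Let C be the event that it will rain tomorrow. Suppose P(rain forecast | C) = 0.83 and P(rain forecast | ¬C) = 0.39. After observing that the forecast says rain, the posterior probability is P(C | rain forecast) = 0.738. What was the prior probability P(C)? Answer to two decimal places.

In odds form, posterior odds = prior odds × likelihood ratio, so prior odds = posterior odds ÷ LR.
Posterior odds = 0.738/(1−0.738) = 2.8168. LR = 0.83/0.39 = 2.1282.
Prior odds = 2.8168/2.1282 = 1.3236, so P(C) = 1.3236/(1+1.3236) ≈ 0.57.

P(C) = 0.57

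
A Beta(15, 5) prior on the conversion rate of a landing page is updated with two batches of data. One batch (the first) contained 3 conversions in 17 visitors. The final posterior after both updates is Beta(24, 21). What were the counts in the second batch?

Because Beta–binomial updating is additive in the counts, the combined data contributed (α_post−α_prior, β_post−β_prior) successes and failures.
Total across both batches: 24−15=9 conversions, 21−5=16 bounces.
Subtract the first batch: 9−3=6 conversions and 16−14=2 bounces.

6 conversions and 2 bounces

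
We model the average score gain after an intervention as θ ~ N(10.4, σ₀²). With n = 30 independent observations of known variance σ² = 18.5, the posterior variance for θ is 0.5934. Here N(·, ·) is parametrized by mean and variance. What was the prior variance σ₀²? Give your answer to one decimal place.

Posterior precision equals prior precision plus data precision: 1/σ_n² = 1/σ₀² + n/σ².
So 1/σ₀² = 1/0.5934 − 30/18.5 = 1.685204 − 1.621622 = 0.063582.
Hence σ₀² = 1/0.063582 ≈ 15.7.

σ₀² = 15.7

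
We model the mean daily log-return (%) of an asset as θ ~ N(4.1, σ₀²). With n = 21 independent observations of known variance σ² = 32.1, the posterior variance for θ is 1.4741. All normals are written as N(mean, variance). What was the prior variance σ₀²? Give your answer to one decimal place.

Posterior precision equals prior precision plus data precision: 1/σ_n² = 1/σ₀² + n/σ².
So 1/σ₀² = 1/1.4741 − 21/32.1 = 0.678380 − 0.654206 = 0.024174.
Hence σ₀² = 1/0.024174 ≈ 41.4.

σ₀² = 41.4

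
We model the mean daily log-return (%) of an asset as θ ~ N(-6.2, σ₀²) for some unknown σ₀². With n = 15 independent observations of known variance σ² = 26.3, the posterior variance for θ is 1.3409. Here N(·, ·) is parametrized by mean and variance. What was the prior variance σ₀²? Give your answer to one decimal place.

Posterior precision equals prior precision plus data precision: 1/σ_n² = 1/σ₀² + n/σ².
So 1/σ₀² = 1/1.3409 − 15/26.3 = 0.745768 − 0.570342 = 0.175426.
Hence σ₀² = 1/0.175426 ≈ 5.7.

σ₀² = 5.7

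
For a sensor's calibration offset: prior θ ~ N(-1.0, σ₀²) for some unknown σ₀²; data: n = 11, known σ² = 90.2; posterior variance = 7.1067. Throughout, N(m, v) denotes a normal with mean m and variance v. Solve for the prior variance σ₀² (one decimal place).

σ₀² = 53.3

Posterior precision equals prior precision plus data precision: 1/σ_n² = 1/σ₀² + n/σ².
So 1/σ₀² = 1/7.1067 − 11/90.2 = 0.140712 − 0.121951 = 0.018761.
Hence σ₀² = 1/0.018761 ≈ 53.3.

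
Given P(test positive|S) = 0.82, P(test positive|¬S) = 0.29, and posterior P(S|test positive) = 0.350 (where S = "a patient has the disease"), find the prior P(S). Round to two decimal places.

P(S) = 0.16

Bayes' rule in odds form gives O(S|E) = O(S)·[P(E|S)/P(E|¬S)], hence O(S) = O(S|E)/LR.
Posterior odds = 0.350/(1−0.350) = 0.5385. LR = 0.82/0.29 = 2.8276.
Prior odds = 0.5385/2.8276 = 0.1904, so P(S) = 0.1904/(1+0.1904) ≈ 0.16.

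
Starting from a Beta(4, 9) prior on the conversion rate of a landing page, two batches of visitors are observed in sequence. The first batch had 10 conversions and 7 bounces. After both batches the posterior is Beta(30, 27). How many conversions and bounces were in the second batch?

Sequential conjugate updates are equivalent to a single update on the pooled data, so total successes = posterior α − prior α and total failures = posterior β − prior β.
Total across both batches: 30−4=26 conversions, 27−9=18 bounces.
Subtract the first batch: 26−10=16 conversions and 18−7=11 bounces.

16 conversions and 11 bounces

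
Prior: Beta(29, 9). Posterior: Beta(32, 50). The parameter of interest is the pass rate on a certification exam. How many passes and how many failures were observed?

3 passes and 41 failures

Beta is conjugate to the binomial likelihood: posterior = Beta(α+s, β+f).
So s = 32 − 29 = 3 and f = 50 − 9 = 41.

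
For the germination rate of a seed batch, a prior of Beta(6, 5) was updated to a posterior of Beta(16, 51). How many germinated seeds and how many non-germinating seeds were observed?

10 germinated seeds and 46 non-germinating seeds

Beta is conjugate to the binomial likelihood: posterior = Beta(a+s, b+f).
So s = 16 − 6 = 10 and f = 51 − 5 = 46.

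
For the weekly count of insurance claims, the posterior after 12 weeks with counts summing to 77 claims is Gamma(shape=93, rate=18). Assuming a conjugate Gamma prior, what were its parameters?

Gamma(shape=16, rate=6)

Gamma–Poisson conjugacy: posterior shape = α + Σxᵢ, posterior rate = β + n.
So α = 93 − 77 = 16 and β = 18 − 12 = 6.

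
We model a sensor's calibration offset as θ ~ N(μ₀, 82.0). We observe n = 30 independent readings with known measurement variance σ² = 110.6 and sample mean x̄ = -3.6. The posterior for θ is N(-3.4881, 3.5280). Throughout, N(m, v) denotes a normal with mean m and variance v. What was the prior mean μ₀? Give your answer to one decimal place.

μ₀ = -1.0

With known observation variance, the Normal–Normal posterior has precision τ_n = τ₀ + n/σ² and mean μ_n = (τ₀μ₀ + (n/σ²)x̄)/τ_n.
Here τ₀ = 1/82.0 = 0.012195 and τ_data = 30/110.6 = 0.271248, so τ_n = 0.283443.
Rearranging for μ₀: μ₀ = (μ_n·τ_n − τ_data·x̄)/τ₀ = (-3.4881·0.283443 − 0.271248·-3.6) / 0.012195 = -0.012185/0.012195 ≈ -1.0.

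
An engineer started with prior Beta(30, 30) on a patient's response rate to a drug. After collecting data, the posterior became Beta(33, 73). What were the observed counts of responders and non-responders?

A Beta(a, b) prior with s successes and f failures in binomial data gives a Beta(a+s, b+f) posterior.
So s = 33 − 30 = 3 and f = 73 − 30 = 43.

3 responders and 43 non-responders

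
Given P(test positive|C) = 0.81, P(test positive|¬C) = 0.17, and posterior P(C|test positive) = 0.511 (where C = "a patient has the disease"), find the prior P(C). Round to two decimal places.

In odds form, posterior odds = prior odds × likelihood ratio, so prior odds = posterior odds ÷ LR.
Posterior odds = 0.511/(1−0.511) = 1.0450. LR = 0.81/0.17 = 4.7647.
Prior odds = 1.0450/4.7647 = 0.2193, so P(C) = 0.2193/(1+0.2193) ≈ 0.18.

P(C) = 0.18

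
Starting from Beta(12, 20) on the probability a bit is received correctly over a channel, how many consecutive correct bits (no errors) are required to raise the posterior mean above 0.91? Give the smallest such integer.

k = 191

After k correct bits and 0 errors the posterior is Beta(12+k, 20), with mean (12+k)/(12+20+k).
Set (12+k)/(32+k) > 0.91 and solve: k > (0.91·32 − 12)/(1 − 0.91) = 190.222.
The smallest integer exceeding 190.222 is 191.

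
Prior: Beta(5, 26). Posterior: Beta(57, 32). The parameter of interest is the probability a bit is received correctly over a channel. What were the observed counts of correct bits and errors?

Beta is conjugate to the binomial likelihood: posterior = Beta(a+s, b+f).
So s = 57 − 5 = 52 and f = 32 − 26 = 6.

52 correct bits and 6 errors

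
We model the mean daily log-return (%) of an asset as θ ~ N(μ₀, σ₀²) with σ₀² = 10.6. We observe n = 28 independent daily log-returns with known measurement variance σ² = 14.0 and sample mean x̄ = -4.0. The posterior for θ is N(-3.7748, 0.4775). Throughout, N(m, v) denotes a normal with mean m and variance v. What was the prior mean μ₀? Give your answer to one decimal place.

μ₀ = 1.0

The posterior mean is a precision-weighted average: μ_n = (τ₀μ₀ + τ_data·x̄)/(τ₀+τ_data), with τ₀=1/σ₀² and τ_data=n/σ².
Here τ₀ = 1/10.6 = 0.094340 and τ_data = 28/14.0 = 2.000000, so τ_n = 2.094340.
Rearranging for μ₀: μ₀ = (μ_n·τ_n − τ_data·x̄)/τ₀ = (-3.7748·2.094340 − 2.000000·-4.0) / 0.094340 = 0.094285/0.094340 ≈ 1.0.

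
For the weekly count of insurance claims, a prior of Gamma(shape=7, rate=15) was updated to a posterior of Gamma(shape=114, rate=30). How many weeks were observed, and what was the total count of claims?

A Gamma(α, β) prior (rate parametrization) on a Poisson rate with n observations summing to S gives posterior Gamma(α+S, β+n).
Matching: Σxᵢ = 114 − 7 = 107 and n = 30 − 15 = 15.

n = 15 weeks with total 107 claims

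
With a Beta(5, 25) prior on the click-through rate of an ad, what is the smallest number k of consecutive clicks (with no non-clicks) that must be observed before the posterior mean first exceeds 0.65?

After k clicks and 0 non-clicks the posterior is Beta(5+k, 25), with mean (5+k)/(5+25+k).
Set (5+k)/(30+k) > 0.65 and solve: k > (0.65·30 − 5)/(1 − 0.65) = 41.429.
The smallest integer exceeding 41.429 is 42, and checking k=42: (47)/(72) = 0.6528 > 0.65.

k = 42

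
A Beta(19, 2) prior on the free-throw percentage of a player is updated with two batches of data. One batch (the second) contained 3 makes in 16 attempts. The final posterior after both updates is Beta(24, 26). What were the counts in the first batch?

Because Beta–binomial updating is additive in the counts, the combined data contributed (α_post−α_prior, β_post−β_prior) successes and failures.
Total across both batches: 24−19=5 makes, 26−2=24 misses.
Subtract the second batch: 5−3=2 makes and 24−13=11 misses.

2 makes and 11 misses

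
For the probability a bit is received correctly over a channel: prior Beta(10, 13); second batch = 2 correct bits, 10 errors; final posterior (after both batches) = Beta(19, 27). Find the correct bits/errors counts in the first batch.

7 correct bits and 4 errors

Because Beta–binomial updating is additive in the counts, the combined data contributed (α_post−α_prior, β_post−β_prior) successes and failures.
Total across both batches: 19−10=9 correct bits, 27−13=14 errors.
Subtract the second batch: 9−2=7 correct bits and 14−10=4 errors.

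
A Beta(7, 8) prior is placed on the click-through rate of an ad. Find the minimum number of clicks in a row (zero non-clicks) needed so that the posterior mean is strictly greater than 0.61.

After k clicks and 0 non-clicks the posterior is Beta(7+k, 8), with mean (7+k)/(7+8+k).
Set (7+k)/(15+k) > 0.61 and solve: k > (0.61·15 − 7)/(1 − 0.61) = 5.513.
The smallest integer exceeding 5.513 is 6, and checking k=6: (13)/(21) = 0.6190 > 0.61.

k = 6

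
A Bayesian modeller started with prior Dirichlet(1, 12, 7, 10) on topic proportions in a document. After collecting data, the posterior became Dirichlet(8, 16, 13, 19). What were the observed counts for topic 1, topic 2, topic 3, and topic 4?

For a Dirichlet(α) prior with multinomial counts c, the posterior is Dirichlet(α + c) componentwise.
Counts are posterior − prior componentwise: 8−1=7, 16−12=4, 13−7=6, 19−10=9.

counts (7, 4, 6, 9)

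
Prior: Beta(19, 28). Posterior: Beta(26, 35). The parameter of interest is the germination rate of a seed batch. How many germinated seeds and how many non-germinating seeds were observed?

Beta is conjugate to the binomial likelihood: posterior = Beta(α+s, β+f).
Match parameters: s=26−19=7, f=35−28=7.

7 germinated seeds and 7 non-germinating seeds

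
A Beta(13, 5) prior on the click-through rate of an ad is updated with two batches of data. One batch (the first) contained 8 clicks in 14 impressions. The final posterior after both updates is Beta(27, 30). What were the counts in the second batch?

6 clicks and 19 non-clicks

Because Beta–binomial updating is additive in the counts, the combined data contributed (α_post−α_prior, β_post−β_prior) successes and failures.
Total across both batches: 27−13=14 clicks, 30−5=25 non-clicks.
Subtract the first batch: 14−8=6 clicks and 25−6=19 non-clicks.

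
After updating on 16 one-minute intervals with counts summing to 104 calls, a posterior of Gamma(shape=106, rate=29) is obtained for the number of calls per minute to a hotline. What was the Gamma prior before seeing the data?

Gamma(shape=2, rate=13)

Gamma–Poisson conjugacy: posterior shape = α + Σxᵢ, posterior rate = β + n.
So α = 106 − 104 = 2 and β = 29 − 16 = 13.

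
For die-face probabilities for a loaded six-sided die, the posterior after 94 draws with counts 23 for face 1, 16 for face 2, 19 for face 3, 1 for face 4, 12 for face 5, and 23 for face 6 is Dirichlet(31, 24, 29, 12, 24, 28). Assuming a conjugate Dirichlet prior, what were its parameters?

Dirichlet(8, 8, 10, 11, 12, 5)

For a Dirichlet(α) prior with multinomial counts c, the posterior is Dirichlet(α + c) componentwise.
Subtract each count from the matching posterior parameter: 31−23=8, 24−16=8, 29−19=10, 12−1=11, 24−12=12, 28−23=5.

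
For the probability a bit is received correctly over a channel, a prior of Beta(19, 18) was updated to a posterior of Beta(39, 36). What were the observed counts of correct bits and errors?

A Beta(a, b) prior with s successes and f failures in binomial data gives a Beta(a+s, b+f) posterior.
Match parameters: s=39−19=20, f=36−18=18.

20 correct bits and 18 errors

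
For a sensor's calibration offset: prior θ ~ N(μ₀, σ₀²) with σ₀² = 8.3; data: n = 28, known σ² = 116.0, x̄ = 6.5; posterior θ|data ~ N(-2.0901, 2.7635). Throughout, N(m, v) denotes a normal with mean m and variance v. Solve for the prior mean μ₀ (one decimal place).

With known observation variance, the Normal–Normal posterior has precision τ_n = τ₀ + n/σ² and mean μ_n = (τ₀μ₀ + (n/σ²)x̄)/τ_n.
Here τ₀ = 1/8.3 = 0.120482 and τ_data = 28/116.0 = 0.241379, so τ_n = 0.361861.
Rearranging for μ₀: μ₀ = (μ_n·τ_n − τ_data·x̄)/τ₀ = (-2.0901·0.361861 − 0.241379·6.5) / 0.120482 = -2.325289/0.120482 ≈ -19.3.

μ₀ = -19.3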